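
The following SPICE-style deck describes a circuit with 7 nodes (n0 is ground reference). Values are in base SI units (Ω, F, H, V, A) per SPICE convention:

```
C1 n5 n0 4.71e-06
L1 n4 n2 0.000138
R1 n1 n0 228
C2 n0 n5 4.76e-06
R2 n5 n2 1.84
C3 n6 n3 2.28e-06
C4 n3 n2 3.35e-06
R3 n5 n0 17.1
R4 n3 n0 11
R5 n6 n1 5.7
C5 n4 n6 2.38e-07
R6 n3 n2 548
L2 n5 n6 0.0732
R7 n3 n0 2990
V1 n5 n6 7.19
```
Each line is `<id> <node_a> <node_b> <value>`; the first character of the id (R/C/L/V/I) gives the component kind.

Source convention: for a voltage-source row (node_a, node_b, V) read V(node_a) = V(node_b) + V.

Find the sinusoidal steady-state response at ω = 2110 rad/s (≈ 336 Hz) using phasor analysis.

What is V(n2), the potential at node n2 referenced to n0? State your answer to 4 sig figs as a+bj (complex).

Apply KCL at each of the 6 non-ground nodes and solve the resulting linear system.
Node n1: branches {R1, R5} → V_1 = -6.402+0.2039j
Node n2: branches {L1, R2, C4, R6} → V_2 = 0.6317+0.1919j
Node n3: branches {C3, C4, R4, R6, R7} → V_3 = -0.04889-0.2812j
Node n4: branches {L1, C5} → V_4 = 0.6327+0.1919j
Node n5: branches {C1, C2, R2, R3, L2, V1} → V_5 = 0.6278+0.2090j
Node n6: branches {C3, R5, C5, L2, V1} → V_6 = -6.562+0.2090j
Source currents: i(V1)=-0.03045+0.01250j

0.6317+0.1919j V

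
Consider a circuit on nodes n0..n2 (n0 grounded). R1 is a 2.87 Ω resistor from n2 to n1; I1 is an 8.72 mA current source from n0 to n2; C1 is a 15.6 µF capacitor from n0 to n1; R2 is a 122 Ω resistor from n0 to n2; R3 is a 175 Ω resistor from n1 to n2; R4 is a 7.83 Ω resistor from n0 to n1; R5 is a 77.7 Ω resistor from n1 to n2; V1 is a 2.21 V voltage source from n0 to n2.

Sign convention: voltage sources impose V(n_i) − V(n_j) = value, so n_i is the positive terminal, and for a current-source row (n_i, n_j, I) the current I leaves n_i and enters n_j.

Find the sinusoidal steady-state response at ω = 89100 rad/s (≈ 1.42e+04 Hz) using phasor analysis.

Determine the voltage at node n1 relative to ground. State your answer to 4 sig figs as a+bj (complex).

MNA unknowns: 2 node voltages V₁..V_2 plus 1 source current (V1)
R1: Y=0.3484+0.000j on G[2,1]
I1: z[0]−=0.00872, z[2]+=0.00872
C1: Y=0.000+1.390j on G[0,1]
R2: Y=0.008197+0.000j on G[0,2]
R3: Y=0.005714+0.000j on G[1,2]
R4: Y=0.1277+0.000j on G[0,1]
R5: Y=0.01287+0.000j on G[1,2]
V1: row V0−V2=2.21, i_V1 at 0,2
solve → V1=-0.1843+0.5179j, V2=-2.210+0.000j
aux → i_V1=-0.7703-0.1901j

-0.1843+0.5179j V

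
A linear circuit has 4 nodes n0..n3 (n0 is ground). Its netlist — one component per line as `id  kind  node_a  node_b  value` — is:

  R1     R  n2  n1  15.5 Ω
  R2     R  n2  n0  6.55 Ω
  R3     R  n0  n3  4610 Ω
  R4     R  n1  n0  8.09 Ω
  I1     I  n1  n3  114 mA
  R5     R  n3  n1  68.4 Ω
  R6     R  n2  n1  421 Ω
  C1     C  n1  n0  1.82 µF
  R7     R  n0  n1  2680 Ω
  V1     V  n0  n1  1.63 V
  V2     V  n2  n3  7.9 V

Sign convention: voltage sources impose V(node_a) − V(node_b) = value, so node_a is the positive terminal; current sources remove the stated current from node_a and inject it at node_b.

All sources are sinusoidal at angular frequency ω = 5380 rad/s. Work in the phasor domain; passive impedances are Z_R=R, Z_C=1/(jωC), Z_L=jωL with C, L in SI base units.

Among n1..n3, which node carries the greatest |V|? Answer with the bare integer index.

Element admittances at ω=5380 rad/s:
  Y(R1) = 0.06452+0.000j S between n2,n1
  Y(R2) = 0.1527+0.000j S between n2,n0
  Y(R3) = 0.0002169+0.000j S between n0,n3
  Y(R4) = 0.1236+0.000j S between n1,n0
  I1: injects 0.114 A into n3 (from n1)
  Y(R5) = 0.01462+0.000j S between n3,n1
  Y(R6) = 0.002375+0.000j S between n2,n1
  Y(C1) = 0.000+0.009792j S between n1,n0
  Y(R7) = 0.0003731+0.000j S between n0,n1
  V1: constraint V(n0)−V(n1) = 1.63
  V2: constraint V(n2)−V(n3) = 7.9
Assemble and solve the 5×5 MNA system:
  V(n1)=-1.630+0.000j  V(n2)=0.4196+0.000j  V(n3)=-7.480+0.000j
  i(V1)=-0.1397-0.01596j  i(V2)=-0.2012+0.000j

3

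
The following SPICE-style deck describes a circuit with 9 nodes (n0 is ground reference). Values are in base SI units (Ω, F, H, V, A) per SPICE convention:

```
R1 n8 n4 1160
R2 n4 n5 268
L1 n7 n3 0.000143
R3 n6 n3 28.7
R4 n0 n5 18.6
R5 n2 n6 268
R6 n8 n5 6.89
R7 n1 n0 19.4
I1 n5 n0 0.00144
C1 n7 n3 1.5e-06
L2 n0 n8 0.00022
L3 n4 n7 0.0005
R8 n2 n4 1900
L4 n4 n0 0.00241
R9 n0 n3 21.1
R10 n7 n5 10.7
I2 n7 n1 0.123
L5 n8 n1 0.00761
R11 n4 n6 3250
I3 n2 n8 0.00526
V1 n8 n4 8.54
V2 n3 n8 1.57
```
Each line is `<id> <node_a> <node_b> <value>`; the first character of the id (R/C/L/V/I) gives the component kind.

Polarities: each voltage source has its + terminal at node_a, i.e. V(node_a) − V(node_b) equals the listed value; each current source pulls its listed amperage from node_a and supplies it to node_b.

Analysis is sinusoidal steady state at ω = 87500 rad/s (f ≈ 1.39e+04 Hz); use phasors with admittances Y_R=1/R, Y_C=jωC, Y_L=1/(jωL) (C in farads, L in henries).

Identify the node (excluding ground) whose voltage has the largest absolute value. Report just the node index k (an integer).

MNA unknowns: 8 node voltages V₁..V_8 plus 2 source currents (V1, V2)
R1: Y=0.0008621+0.000j on G[8,4]
R2: Y=0.003731+0.000j on G[4,5]
L1: Y=0.000-0.07992j on G[7,3]
R3: Y=0.03484+0.000j on G[6,3]
R4: Y=0.05376+0.000j on G[0,5]
R5: Y=0.003731+0.000j on G[2,6]
R6: Y=0.1451+0.000j on G[8,5]
R7: Y=0.05155+0.000j on G[1,0]
I1: z[5]−=0.00144, z[0]+=0.00144
C1: Y=0.000+0.1313j on G[7,3]
L2: Y=0.000-0.05195j on G[0,8]
L3: Y=0.000-0.02286j on G[4,7]
R8: Y=0.0005263+0.000j on G[2,4]
L4: Y=0.000-0.004742j on G[4,0]
R9: Y=0.04739+0.000j on G[0,3]
R10: Y=0.09346+0.000j on G[7,5]
I2: z[7]−=0.123, z[1]+=0.123
L5: Y=0.000-0.001502j on G[8,1]
R11: Y=0.0003077+0.000j on G[4,6]
I3: z[2]−=0.00526, z[8]+=0.00526
V1: row V8−V4=8.54, i_V1 at 8,4
V2: row V3−V8=1.57, i_V2 at 3,8
solve → V1=2.327+0.09457j, V2=-2.139-1.942j, V3=0.6510-1.942j, V4=-9.459-1.942j, V5=-0.7842-0.1013j, V6=0.3033-1.942j, V7=-0.6642+2.772j, V8=-0.9190-1.942j
aux → i_V1=-0.1635+0.2390j, i_V2=-0.2849+0.02451j

4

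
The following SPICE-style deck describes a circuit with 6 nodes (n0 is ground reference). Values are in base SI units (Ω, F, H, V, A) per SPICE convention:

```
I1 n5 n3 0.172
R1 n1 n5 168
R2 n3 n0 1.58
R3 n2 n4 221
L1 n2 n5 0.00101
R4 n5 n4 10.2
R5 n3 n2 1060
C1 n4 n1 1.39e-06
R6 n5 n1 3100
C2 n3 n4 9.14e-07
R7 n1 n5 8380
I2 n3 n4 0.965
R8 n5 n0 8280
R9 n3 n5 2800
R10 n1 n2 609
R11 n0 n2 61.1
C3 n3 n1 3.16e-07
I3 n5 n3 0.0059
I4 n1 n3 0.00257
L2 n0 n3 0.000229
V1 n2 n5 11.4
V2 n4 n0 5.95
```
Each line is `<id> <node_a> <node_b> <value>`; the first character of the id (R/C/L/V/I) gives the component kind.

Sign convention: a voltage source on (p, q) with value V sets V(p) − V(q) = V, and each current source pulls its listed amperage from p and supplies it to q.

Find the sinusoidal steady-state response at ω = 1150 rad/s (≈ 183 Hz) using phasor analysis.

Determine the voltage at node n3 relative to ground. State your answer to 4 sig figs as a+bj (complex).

Element admittances at ω=1150 rad/s:
  I1: injects 0.172 A into n3 (from n5)
  Y(R1) = 0.005952+0.000j S between n1,n5
  Y(R2) = 0.6329+0.000j S between n3,n0
  Y(R3) = 0.004525+0.000j S between n2,n4
  Y(L1) = 0.000-0.8610j S between n2,n5
  Y(R4) = 0.09804+0.000j S between n5,n4
  Y(R5) = 0.0009434+0.000j S between n3,n2
  Y(C1) = 0.000+0.001599j S between n4,n1
  Y(R6) = 0.0003226+0.000j S between n5,n1
  Y(C2) = 0.000+0.001051j S between n3,n4
  Y(R7) = 0.0001193+0.000j S between n1,n5
  I2: injects 0.965 A into n4 (from n3)
  Y(R8) = 0.0001208+0.000j S between n5,n0
  Y(R9) = 0.0003571+0.000j S between n3,n5
  Y(R10) = 0.001642+0.000j S between n1,n2
  Y(R11) = 0.01637+0.000j S between n0,n2
  Y(C3) = 0.000+0.0003634j S between n3,n1
  I3: injects 0.0059 A into n3 (from n5)
  I4: injects 0.00257 A into n3 (from n1)
  Y(L2) = 0.000-3.797j S between n0,n3
  V1: constraint V(n2)−V(n5) = 11.4
  V2: constraint V(n4)−V(n0) = 5.95
Assemble and solve the 7×7 MNA system:
  V(n1)=3.605+0.3199j  V(n2)=12.91+0.01802j  V(n3)=-0.03500-0.1975j  V(n4)=5.950+0.000j  V(n5)=1.508+0.01802j
  i(V1)=-0.2702+9.815j  i(V2)=0.5607-0.008191j

-0.03500-0.1975j V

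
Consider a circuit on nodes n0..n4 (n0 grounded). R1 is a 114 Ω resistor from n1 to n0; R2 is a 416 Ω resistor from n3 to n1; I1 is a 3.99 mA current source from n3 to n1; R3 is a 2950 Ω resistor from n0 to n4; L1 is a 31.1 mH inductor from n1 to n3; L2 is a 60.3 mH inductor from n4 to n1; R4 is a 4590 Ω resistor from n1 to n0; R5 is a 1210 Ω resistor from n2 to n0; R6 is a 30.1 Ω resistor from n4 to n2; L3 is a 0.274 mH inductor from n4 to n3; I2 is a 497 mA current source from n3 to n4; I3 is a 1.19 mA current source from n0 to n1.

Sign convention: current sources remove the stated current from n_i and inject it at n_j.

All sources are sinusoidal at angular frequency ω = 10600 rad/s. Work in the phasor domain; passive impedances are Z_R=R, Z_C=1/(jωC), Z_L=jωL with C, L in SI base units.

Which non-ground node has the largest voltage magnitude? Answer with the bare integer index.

3

Apply KCL at each of the 4 non-ground nodes and solve the resulting linear system.
Node n1: branches {R1, R2, I1, L1, L2, R4, I3} → V_1 = 0.1691-0.04481j
Node n2: branches {R5, R6} → V_2 = -0.2811+0.3431j
Node n3: branches {R2, I1, L1, L3, I2} → V_3 = -0.2914-1.091j
Node n4: branches {R3, L2, R6, L3, I2} → V_4 = -0.2881+0.3517j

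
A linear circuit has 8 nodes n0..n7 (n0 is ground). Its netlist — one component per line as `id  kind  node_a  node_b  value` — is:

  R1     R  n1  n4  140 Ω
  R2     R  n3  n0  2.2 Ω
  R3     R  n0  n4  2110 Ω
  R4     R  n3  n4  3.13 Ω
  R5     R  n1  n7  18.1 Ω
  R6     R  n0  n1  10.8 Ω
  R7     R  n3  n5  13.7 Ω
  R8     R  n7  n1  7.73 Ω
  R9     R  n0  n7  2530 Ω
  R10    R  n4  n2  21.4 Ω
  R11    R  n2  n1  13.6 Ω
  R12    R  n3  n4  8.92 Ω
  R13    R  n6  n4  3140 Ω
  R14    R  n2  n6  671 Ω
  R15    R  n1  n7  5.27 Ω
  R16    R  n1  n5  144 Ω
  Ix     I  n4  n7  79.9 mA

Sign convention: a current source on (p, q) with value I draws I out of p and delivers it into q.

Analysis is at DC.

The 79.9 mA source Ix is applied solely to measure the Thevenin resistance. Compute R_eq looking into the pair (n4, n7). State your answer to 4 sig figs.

Element admittances at DC:
  Y(R1) = 0.007143 S between n1,n4
  Y(R2) = 0.4545 S between n3,n0
  Y(R3) = 0.0004739 S between n0,n4
  Y(R4) = 0.3195 S between n3,n4
  Y(R5) = 0.05525 S between n1,n7
  Y(R6) = 0.09259 S between n0,n1
  Y(R7) = 0.07299 S between n3,n5
  Y(R8) = 0.1294 S between n7,n1
  Y(R9) = 0.0003953 S between n0,n7
  Y(R10) = 0.04673 S between n4,n2
  Y(R11) = 0.07353 S between n2,n1
  Y(R12) = 0.1121 S between n3,n4
  Y(R13) = 0.0003185 S between n6,n4
  Y(R14) = 0.001490 S between n2,n6
  Y(R15) = 0.1898 S between n1,n7
  Y(R16) = 0.006944 S between n1,n5
  Ix: injects 0.0799 A into n7 (from n4)
Assemble and solve the 7×7 MNA system:
  V(n1)=0.5247  V(n2)=0.2306  V(n3)=-0.1073  V(n4)=-0.2296  V(n5)=-0.05239  V(n6)=0.1496  V(n7)=0.7374

R_eq = 12.10 Ω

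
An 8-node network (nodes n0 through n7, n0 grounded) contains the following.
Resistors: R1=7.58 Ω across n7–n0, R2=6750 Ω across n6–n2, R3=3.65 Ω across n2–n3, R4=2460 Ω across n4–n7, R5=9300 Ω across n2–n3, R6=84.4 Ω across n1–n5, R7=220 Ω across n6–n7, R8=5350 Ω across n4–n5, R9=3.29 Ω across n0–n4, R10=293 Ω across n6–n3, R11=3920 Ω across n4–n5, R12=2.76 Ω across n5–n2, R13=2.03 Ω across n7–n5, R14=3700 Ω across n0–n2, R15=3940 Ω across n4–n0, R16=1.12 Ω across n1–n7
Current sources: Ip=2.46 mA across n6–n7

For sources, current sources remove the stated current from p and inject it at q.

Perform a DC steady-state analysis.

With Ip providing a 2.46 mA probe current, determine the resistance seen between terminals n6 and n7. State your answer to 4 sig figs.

MNA unknowns: 7 node voltages V₁..V_7
R1: Y=0.1319 on G[7,0]
R2: Y=0.0001481 on G[6,2]
R3: Y=0.2740 on G[2,3]
R4: Y=0.0004065 on G[4,7]
R5: Y=0.0001075 on G[2,3]
R6: Y=0.01185 on G[1,5]
R7: Y=0.004545 on G[6,7]
R8: Y=0.0001869 on G[4,5]
R9: Y=0.3040 on G[0,4]
R10: Y=0.003413 on G[6,3]
R11: Y=0.0002551 on G[4,5]
R12: Y=0.3623 on G[5,2]
R13: Y=0.4926 on G[7,5]
R14: Y=0.0002703 on G[0,2]
R15: Y=0.0002538 on G[4,0]
R16: Y=0.8929 on G[1,7]
Ip: z[6]−=0.00246, z[7]+=0.00246
solve → V1=-1.036e-05, V2=-0.005019, V3=-0.008735, V4=-3.001e-06, V5=-0.002087, V6=-0.3072, V7=1.720e-05

R_eq = 124.9 Ω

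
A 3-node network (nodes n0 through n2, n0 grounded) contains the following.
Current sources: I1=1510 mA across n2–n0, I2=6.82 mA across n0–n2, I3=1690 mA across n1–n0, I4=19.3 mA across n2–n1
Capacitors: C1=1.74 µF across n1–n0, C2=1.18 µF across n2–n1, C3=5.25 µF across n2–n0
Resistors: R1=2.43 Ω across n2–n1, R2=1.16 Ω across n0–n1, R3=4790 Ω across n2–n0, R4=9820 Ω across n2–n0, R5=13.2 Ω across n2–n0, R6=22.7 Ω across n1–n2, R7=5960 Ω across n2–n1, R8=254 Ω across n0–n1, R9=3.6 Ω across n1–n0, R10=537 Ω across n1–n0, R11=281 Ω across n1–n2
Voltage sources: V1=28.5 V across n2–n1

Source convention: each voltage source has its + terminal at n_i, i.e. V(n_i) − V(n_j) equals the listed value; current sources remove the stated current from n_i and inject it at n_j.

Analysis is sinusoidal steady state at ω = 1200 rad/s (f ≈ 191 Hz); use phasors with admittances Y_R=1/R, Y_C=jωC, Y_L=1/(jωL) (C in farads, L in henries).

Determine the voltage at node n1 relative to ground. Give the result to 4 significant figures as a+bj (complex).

Apply KCL at each of the 2 non-ground nodes and solve the resulting linear system.
Node n1: branches {C1, R1, R2, C2, R6, I3, R7, R8, R9, R10, R11, I4, V1} → V_1 = -4.389-0.1168j
Node n2: branches {I1, I2, R1, C2, R3, R4, R5, R6, R7, C3, R11, I4, V1} → V_2 = 24.11-0.1168j
Source currents: i(V1)=-16.45-0.1834j

-4.389-0.1168j V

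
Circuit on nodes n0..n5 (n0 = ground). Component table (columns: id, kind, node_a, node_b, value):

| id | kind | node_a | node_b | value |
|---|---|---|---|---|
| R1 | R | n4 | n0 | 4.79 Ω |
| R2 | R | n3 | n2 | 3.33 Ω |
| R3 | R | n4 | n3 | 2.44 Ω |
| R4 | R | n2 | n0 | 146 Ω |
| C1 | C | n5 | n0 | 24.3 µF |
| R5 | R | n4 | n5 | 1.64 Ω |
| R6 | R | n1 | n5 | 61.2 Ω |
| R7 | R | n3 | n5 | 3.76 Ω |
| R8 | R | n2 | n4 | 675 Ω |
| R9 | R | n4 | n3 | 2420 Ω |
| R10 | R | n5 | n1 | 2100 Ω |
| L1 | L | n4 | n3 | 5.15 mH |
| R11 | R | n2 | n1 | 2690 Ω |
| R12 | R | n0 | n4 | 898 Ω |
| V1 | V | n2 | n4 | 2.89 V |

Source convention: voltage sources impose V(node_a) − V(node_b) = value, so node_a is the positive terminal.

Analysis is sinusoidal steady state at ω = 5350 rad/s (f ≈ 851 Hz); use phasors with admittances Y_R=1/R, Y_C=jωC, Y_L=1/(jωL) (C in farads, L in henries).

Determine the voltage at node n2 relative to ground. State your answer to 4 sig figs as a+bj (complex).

MNA unknowns: 5 node voltages V₁..V_5 plus 1 source current (V1)
R1: Y=0.2088+0.000j on G[4,0]
R2: Y=0.3003+0.000j on G[3,2]
R3: Y=0.4098+0.000j on G[4,3]
R4: Y=0.006849+0.000j on G[2,0]
C1: Y=0.000+0.1300j on G[5,0]
R5: Y=0.6098+0.000j on G[4,5]
R6: Y=0.01634+0.000j on G[1,5]
R7: Y=0.2660+0.000j on G[3,5]
R8: Y=0.001481+0.000j on G[2,4]
R9: Y=0.0004132+0.000j on G[4,3]
R10: Y=0.0004762+0.000j on G[5,1]
L1: Y=0.000-0.03629j on G[4,3]
R11: Y=0.0003717+0.000j on G[2,1]
R12: Y=0.001114+0.000j on G[0,4]
V1: row V2−V4=2.89, i_V1 at 2,4
solve → V1=0.1911-0.09046j, V2=2.744-0.08076j, V3=0.8181-0.04763j, V4=-0.1457-0.08076j, V5=0.1346-0.09068j
aux → i_V1=-0.6024+0.01050j

2.744-0.08076j V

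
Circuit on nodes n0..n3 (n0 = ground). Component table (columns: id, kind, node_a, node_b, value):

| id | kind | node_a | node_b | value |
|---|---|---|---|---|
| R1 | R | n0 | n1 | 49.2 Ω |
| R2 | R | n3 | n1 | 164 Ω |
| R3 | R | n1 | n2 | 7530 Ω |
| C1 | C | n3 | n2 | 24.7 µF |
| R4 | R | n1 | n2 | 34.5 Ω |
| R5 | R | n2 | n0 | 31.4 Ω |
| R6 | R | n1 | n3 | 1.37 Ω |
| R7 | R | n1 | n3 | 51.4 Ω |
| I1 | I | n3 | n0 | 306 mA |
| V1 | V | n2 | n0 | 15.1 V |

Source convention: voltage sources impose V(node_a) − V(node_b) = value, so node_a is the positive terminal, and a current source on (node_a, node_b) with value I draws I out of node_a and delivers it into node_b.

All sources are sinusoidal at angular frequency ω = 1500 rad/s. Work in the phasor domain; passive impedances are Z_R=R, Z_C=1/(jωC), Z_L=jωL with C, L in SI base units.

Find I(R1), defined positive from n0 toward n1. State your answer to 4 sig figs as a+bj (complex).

-0.1500-0.1191j A

MNA unknowns: 3 node voltages V₁..V_3 plus 1 source current (V1)
R1: Y=0.02033+0.000j on G[0,1]
R2: Y=0.006098+0.000j on G[3,1]
R3: Y=0.0001328+0.000j on G[1,2]
C1: Y=0.000+0.03705j on G[3,2]
R4: Y=0.02899+0.000j on G[1,2]
R5: Y=0.03185+0.000j on G[2,0]
R6: Y=0.7299+0.000j on G[1,3]
R7: Y=0.01946+0.000j on G[1,3]
I1: z[3]−=0.306, z[0]+=0.306
V1: row V2−V0=15.1, i_V1 at 2,0
solve → V1=7.381+5.858j, V2=15.10+0.000j, V3=7.282+6.242j
aux → i_V1=-0.9369-0.1191j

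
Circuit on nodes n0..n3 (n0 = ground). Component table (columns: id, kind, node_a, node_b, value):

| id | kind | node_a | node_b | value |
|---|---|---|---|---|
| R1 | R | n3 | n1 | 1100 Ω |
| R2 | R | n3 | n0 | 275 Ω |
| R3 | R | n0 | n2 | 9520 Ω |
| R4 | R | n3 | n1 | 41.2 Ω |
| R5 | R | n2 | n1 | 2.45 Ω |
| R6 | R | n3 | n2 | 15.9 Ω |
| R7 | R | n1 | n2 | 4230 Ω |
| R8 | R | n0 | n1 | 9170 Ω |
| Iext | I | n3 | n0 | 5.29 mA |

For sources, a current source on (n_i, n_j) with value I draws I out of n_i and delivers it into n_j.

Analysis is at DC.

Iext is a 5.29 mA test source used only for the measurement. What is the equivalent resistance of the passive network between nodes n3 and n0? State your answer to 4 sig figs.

R_eq = 259.7 Ω

Element admittances at DC:
  Y(R1) = 0.0009091 S between n3,n1
  Y(R2) = 0.003636 S between n3,n0
  Y(R3) = 0.0001050 S between n0,n2
  Y(R4) = 0.02427 S between n3,n1
  Y(R5) = 0.4082 S between n2,n1
  Y(R6) = 0.06289 S between n3,n2
  Y(R7) = 0.0002364 S between n1,n2
  Y(R8) = 0.0001091 S between n0,n1
  Iext: injects 0.00529 A into n0 (from n3)
Assemble and solve the 3×3 MNA system:
  V(n1)=-1.371  V(n2)=-1.371  V(n3)=-1.374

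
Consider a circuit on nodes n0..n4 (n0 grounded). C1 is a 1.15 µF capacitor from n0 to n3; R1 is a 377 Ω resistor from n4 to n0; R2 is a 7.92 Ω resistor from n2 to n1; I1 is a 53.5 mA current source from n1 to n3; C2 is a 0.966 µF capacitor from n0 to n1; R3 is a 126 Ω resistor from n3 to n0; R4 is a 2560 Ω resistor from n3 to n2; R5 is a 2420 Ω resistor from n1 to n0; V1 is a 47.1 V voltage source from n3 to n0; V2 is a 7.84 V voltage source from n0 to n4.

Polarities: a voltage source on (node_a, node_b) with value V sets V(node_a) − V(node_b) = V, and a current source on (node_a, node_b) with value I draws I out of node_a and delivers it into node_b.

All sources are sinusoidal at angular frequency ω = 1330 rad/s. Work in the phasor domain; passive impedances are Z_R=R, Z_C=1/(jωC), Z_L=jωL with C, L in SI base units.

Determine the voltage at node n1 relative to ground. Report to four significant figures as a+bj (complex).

-12.30+19.68j V

Element admittances at ω=1330 rad/s:
  Y(C1) = 0.000+0.001530j S between n0,n3
  Y(R1) = 0.002653+0.000j S between n4,n0
  Y(R2) = 0.1263+0.000j S between n2,n1
  I1: injects 0.0535 A into n3 (from n1)
  Y(C2) = 0.000+0.001285j S between n0,n1
  Y(R3) = 0.007937+0.000j S between n3,n0
  Y(R4) = 0.0003906+0.000j S between n3,n2
  Y(R5) = 0.0004132+0.000j S between n1,n0
  V1: constraint V(n3)−V(n0) = 47.1
  V2: constraint V(n0)−V(n4) = 7.84
Assemble and solve the 6×6 MNA system:
  V(n1)=-12.30+19.68j  V(n2)=-12.11+19.62j  V(n3)=47.10+0.000j  V(n4)=-7.840+0.000j
  i(V1)=-0.3434-0.06437j  i(V2)=-0.02080+0.000j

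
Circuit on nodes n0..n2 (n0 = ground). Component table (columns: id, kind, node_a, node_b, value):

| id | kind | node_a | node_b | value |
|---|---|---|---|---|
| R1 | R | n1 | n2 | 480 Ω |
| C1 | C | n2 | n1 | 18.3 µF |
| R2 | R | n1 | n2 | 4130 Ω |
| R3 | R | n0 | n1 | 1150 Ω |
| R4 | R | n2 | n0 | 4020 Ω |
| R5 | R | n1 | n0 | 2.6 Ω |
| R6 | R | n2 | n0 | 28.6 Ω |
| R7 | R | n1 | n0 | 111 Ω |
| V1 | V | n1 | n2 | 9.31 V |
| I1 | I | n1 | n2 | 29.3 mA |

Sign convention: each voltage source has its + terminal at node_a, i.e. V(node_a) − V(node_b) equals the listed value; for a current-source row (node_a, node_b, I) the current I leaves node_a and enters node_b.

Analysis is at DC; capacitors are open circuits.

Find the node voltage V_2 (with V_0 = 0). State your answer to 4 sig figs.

-8.547 V

Apply KCL at each of the 2 non-ground nodes and solve the resulting linear system.
Node n1: branches {R1, C1, R2, R3, R5, R7, V1, I1} → V_1 = 0.7629
Node n2: branches {R1, C1, R2, R4, R6, V1, I1} → V_2 = -8.547
Source currents: i(V1)=-0.3519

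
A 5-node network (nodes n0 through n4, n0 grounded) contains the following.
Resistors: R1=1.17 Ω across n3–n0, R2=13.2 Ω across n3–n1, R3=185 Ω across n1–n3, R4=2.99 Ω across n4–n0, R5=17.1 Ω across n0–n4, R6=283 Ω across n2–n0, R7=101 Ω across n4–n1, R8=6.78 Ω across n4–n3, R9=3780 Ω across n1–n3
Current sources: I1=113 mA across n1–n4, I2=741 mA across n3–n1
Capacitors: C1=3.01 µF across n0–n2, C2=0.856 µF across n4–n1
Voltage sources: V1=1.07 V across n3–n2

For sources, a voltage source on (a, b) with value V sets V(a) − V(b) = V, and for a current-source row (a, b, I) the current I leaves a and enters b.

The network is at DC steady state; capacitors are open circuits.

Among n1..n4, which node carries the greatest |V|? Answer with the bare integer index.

MNA unknowns: 4 node voltages V₁..V_4 plus 1 source current (V1)
R1: Y=0.8547 on G[3,0]
I1: z[1]−=0.113, z[4]+=0.113
R2: Y=0.07576 on G[3,1]
R3: Y=0.005405 on G[1,3]
R4: Y=0.3344 on G[4,0]
I2: z[3]−=0.741, z[1]+=0.741
R5: Y=0.05848 on G[0,4]
C1: Y=0.000 on G[0,2]
R6: Y=0.003534 on G[2,0]
R7: Y=0.009901 on G[4,1]
R8: Y=0.1475 on G[4,3]
C2: Y=0.000 on G[4,1]
R9: Y=0.0002646 on G[1,3]
V1: row V3−V2=1.07, i_V1 at 3,2
solve → V1=6.792, V2=-1.200, V3=-0.1296, V4=0.2928
aux → i_V1=-0.004239

1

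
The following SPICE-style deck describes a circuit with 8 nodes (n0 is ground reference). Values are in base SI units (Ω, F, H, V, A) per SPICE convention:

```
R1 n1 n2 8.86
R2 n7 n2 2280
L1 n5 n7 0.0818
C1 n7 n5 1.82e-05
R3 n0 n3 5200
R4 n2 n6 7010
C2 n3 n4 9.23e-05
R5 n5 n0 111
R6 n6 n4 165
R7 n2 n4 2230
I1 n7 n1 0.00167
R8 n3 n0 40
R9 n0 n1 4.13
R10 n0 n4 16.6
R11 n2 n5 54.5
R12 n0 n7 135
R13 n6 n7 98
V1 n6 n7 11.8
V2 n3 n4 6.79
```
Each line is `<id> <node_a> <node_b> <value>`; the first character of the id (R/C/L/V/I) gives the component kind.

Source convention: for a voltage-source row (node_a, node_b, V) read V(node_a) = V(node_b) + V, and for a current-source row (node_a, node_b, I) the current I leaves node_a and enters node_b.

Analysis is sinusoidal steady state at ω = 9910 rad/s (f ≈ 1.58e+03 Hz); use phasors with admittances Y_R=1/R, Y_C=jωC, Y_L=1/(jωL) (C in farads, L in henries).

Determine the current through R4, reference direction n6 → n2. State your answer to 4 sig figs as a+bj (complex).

MNA unknowns: 7 node voltages V₁..V_7 plus 2 source currents (V1, V2)
R1: Y=0.1129+0.000j on G[1,2]
R2: Y=0.0004386+0.000j on G[7,2]
L1: Y=0.000-0.001234j on G[5,7]
C1: Y=0.000+0.1804j on G[7,5]
R3: Y=0.0001923+0.000j on G[0,3]
R4: Y=0.0001427+0.000j on G[2,6]
C2: Y=0.000+0.9147j on G[3,4]
R5: Y=0.009009+0.000j on G[5,0]
R6: Y=0.006061+0.000j on G[6,4]
R7: Y=0.0004484+0.000j on G[2,4]
I1: z[7]−=0.00167, z[1]+=0.00167
R8: Y=0.02500+0.000j on G[3,0]
R9: Y=0.2421+0.000j on G[0,1]
R10: Y=0.06024+0.000j on G[0,4]
R11: Y=0.01835+0.000j on G[2,5]
R12: Y=0.007407+0.000j on G[0,7]
R13: Y=0.01020+0.000j on G[6,7]
V1: row V6−V7=11.8, i_V1 at 6,7
V2: row V3−V4=6.79, i_V2 at 3,4
solve → V1=-0.1254-0.005990j, V2=-0.4092-0.01884j, V3=5.561+0.01207j, V4=-1.229+0.01207j, V5=-2.170-0.1051j, V6=9.616+0.1845j, V7=-2.184+0.1845j
aux → i_V1=-0.1876-0.001074j, i_V2=-0.1401-6.211j

0.001430+2.900e-05j A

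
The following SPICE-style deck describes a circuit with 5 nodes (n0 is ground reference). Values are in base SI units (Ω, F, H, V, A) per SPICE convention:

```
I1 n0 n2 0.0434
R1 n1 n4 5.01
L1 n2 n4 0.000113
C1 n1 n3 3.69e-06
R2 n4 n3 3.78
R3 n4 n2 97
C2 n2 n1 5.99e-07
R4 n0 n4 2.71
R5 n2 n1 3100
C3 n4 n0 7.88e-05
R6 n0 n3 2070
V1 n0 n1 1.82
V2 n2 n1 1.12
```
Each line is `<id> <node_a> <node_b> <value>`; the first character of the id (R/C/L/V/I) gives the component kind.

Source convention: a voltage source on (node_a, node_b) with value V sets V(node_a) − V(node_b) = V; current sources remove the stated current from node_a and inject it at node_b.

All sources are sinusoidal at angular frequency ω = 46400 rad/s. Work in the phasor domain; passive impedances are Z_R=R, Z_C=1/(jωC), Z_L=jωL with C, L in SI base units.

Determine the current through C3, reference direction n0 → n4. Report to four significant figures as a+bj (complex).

0.4898+0.1774j A

Apply KCL at each of the 4 non-ground nodes and solve the resulting linear system.
Node n1: branches {R1, C1, C2, R5, V1, V2} → V_1 = -1.820+0.000j
Node n2: branches {I1, L1, R3, C2, R5, V2} → V_2 = -0.7000+0.000j
Node n3: branches {C1, R2, R6} → V_3 = -0.5091-0.7131j
Node n4: branches {R1, L1, R2, R3, R4, C3} → V_4 = -0.04852+0.1340j
Source currents: i(V1)=-0.5514-0.1283j, i(V2)=0.07530-0.1540j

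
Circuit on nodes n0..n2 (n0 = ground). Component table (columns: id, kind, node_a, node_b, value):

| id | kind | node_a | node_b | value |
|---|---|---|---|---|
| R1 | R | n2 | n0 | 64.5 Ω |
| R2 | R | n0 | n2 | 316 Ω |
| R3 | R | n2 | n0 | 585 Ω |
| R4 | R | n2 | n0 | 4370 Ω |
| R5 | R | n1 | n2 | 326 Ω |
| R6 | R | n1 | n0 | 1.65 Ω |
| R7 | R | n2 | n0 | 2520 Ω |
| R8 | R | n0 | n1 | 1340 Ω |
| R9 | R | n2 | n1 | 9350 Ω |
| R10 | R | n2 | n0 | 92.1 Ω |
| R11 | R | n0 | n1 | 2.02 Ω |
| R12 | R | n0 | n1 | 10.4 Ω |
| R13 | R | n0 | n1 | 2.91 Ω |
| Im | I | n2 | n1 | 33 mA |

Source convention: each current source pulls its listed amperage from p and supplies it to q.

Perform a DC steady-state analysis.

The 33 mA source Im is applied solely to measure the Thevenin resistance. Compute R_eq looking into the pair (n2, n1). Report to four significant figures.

R_eq = 29.08 Ω

Apply KCL at each of the 2 non-ground nodes and solve the resulting linear system.
Node n1: branches {R5, R6, R8, R9, R11, R12, R13, Im} → V_1 = 0.01943
Node n2: branches {R1, R2, R3, R4, R5, R7, R9, R10, Im} → V_2 = -0.9401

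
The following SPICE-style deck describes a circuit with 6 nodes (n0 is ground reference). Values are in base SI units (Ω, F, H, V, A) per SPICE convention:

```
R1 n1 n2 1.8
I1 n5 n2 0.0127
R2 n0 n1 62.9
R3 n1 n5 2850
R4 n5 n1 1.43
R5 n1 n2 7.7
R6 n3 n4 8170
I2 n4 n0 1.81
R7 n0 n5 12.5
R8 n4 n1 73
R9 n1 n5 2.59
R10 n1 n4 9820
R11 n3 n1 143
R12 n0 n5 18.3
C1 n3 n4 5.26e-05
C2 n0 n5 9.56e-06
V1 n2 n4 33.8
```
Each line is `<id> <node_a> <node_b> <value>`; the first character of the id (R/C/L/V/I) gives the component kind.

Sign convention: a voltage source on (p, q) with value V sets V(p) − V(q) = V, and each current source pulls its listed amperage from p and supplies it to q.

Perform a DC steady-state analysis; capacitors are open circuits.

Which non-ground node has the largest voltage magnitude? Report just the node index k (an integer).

Element admittances at DC:
  Y(R1) = 0.5556 S between n1,n2
  I1: injects 0.0127 A into n2 (from n5)
  Y(R2) = 0.01590 S between n0,n1
  Y(R3) = 0.0003509 S between n1,n5
  Y(R4) = 0.6993 S between n5,n1
  Y(R5) = 0.1299 S between n1,n2
  Y(R6) = 0.0001224 S between n3,n4
  I2: injects 1.81 A into n0 (from n4)
  Y(R7) = 0.08000 S between n0,n5
  Y(R8) = 0.01370 S between n4,n1
  Y(R9) = 0.3861 S between n1,n5
  Y(R10) = 0.0001018 S between n1,n4
  Y(R11) = 0.006993 S between n3,n1
  Y(R12) = 0.05464 S between n0,n5
  Y(C1) = 0.000 S between n3,n4
  Y(C2) = 0.000 S between n0,n5
  V1: constraint V(n2)−V(n4) = 33.8
Assemble and solve the 6×6 MNA system:
  V(n1)=-13.33  V(n2)=-15.23  V(n3)=-13.94  V(n4)=-49.03  V(n5)=-11.87
  i(V1)=1.313

4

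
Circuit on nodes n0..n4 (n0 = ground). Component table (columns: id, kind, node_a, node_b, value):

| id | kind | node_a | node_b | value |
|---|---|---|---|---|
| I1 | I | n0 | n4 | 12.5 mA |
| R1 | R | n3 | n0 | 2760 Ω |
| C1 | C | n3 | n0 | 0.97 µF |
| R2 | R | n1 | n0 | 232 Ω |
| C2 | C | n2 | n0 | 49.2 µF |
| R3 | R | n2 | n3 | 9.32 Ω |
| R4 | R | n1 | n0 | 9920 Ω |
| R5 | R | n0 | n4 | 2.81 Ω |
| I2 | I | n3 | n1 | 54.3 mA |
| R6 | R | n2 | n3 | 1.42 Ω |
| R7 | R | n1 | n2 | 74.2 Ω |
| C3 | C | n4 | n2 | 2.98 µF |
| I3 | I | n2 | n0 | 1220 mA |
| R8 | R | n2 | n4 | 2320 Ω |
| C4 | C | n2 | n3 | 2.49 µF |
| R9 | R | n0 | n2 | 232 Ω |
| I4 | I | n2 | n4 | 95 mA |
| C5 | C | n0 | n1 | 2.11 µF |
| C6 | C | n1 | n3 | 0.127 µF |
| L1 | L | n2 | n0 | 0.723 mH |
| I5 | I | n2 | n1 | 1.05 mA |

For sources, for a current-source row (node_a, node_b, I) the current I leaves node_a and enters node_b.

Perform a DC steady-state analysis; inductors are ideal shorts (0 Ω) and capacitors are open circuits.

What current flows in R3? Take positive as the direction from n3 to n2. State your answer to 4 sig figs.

-0.007176 A

Element admittances at DC:
  I1: injects 0.0125 A into n4 (from n0)
  Y(R1) = 0.0003623 S between n3,n0
  Y(C1) = 0.000 S between n3,n0
  Y(R2) = 0.004310 S between n1,n0
  Y(C2) = 0.000 S between n2,n0
  Y(R3) = 0.1073 S between n2,n3
  Y(R4) = 0.0001008 S between n1,n0
  Y(R5) = 0.3559 S between n0,n4
  I2: injects 0.0543 A into n1 (from n3)
  Y(R6) = 0.7042 S between n2,n3
  Y(R7) = 0.01348 S between n1,n2
  Y(C3) = 0.000 S between n4,n2
  I3: injects 1.22 A into n0 (from n2)
  Y(R8) = 0.0004310 S between n2,n4
  Y(C4) = 0.000 S between n2,n3
  Y(R9) = 0.004310 S between n0,n2
  I4: injects 0.095 A into n4 (from n2)
  Y(C5) = 0.000 S between n0,n1
  Y(C6) = 0.000 S between n1,n3
  L1: short n2↔n0 (DC inductor)
  I5: injects 0.00105 A into n1 (from n2)
Assemble and solve the 5×5 MNA system:
  V(n1)=3.094  V(n2)=0.000  V(n3)=-0.06688  V(n4)=0.3017
  i(L1)=-1.328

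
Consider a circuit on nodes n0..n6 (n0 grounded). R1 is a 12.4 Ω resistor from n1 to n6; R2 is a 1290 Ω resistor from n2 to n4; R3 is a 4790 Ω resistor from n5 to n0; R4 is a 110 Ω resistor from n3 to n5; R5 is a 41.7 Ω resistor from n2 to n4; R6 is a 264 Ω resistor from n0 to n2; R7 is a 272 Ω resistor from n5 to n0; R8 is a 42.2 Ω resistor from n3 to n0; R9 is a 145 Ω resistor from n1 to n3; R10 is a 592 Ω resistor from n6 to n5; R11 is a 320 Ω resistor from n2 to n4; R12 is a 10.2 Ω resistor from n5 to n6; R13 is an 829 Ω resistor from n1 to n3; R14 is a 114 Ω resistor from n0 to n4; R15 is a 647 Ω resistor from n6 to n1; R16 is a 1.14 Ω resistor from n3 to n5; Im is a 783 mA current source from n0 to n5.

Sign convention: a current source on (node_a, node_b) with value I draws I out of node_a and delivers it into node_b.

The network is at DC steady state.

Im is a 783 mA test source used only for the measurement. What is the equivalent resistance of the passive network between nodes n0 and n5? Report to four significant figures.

R_eq = 37.08 Ω

Apply KCL at each of the 6 non-ground nodes and solve the resulting linear system.
Node n1: branches {R1, R9, R13, R15} → V_1 = 28.92
Node n2: branches {R2, R5, R6, R11} → V_2 = 0.000
Node n3: branches {R4, R8, R9, R13, R16} → V_3 = 28.28
Node n4: branches {R2, R5, R11, R14} → V_4 = 0.000
Node n5: branches {R3, R4, R7, R10, R12, R16, Im} → V_5 = 29.03
Node n6: branches {R1, R10, R12, R15} → V_6 = 28.98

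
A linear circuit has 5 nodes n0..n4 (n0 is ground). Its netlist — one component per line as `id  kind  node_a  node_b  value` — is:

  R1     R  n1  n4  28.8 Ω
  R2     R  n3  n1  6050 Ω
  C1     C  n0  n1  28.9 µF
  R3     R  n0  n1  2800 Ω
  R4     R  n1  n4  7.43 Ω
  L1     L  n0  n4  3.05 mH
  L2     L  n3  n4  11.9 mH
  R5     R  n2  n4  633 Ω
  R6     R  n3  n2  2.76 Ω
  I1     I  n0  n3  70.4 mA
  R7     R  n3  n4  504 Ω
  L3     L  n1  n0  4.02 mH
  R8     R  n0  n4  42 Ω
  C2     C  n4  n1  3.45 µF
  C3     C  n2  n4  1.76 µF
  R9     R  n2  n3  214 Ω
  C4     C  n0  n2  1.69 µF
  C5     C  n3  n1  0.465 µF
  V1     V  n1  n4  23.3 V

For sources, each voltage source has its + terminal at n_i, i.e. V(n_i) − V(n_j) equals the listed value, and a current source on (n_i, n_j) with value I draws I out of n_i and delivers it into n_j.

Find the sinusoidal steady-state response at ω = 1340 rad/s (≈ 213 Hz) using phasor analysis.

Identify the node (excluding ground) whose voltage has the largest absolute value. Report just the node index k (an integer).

Element admittances at ω=1340 rad/s:
  Y(R1) = 0.03472+0.000j S between n1,n4
  Y(R2) = 0.0001653+0.000j S between n3,n1
  Y(C1) = 0.000+0.03873j S between n0,n1
  Y(R3) = 0.0003571+0.000j S between n0,n1
  Y(R4) = 0.1346+0.000j S between n1,n4
  Y(L1) = 0.000-0.2447j S between n0,n4
  Y(L2) = 0.000-0.06271j S between n3,n4
  Y(R5) = 0.001580+0.000j S between n2,n4
  Y(R6) = 0.3623+0.000j S between n3,n2
  I1: injects 0.0704 A into n3 (from n0)
  Y(R7) = 0.001984+0.000j S between n3,n4
  Y(L3) = 0.000-0.1856j S between n1,n0
  Y(R8) = 0.02381+0.000j S between n0,n4
  Y(C2) = 0.000+0.004623j S between n4,n1
  Y(C3) = 0.000+0.002358j S between n2,n4
  Y(R9) = 0.004673+0.000j S between n2,n3
  Y(C4) = 0.000+0.002265j S between n0,n2
  Y(C5) = 0.000+0.0006231j S between n3,n1
  V1: constraint V(n1)−V(n4) = 23.3
Assemble and solve the 5×5 MNA system:
  V(n1)=14.55+0.7109j  V(n2)=-9.233+2.121j  V(n3)=-9.257+2.067j  V(n4)=-8.751+0.7109j
  i(V1)=-4.059+2.015j

1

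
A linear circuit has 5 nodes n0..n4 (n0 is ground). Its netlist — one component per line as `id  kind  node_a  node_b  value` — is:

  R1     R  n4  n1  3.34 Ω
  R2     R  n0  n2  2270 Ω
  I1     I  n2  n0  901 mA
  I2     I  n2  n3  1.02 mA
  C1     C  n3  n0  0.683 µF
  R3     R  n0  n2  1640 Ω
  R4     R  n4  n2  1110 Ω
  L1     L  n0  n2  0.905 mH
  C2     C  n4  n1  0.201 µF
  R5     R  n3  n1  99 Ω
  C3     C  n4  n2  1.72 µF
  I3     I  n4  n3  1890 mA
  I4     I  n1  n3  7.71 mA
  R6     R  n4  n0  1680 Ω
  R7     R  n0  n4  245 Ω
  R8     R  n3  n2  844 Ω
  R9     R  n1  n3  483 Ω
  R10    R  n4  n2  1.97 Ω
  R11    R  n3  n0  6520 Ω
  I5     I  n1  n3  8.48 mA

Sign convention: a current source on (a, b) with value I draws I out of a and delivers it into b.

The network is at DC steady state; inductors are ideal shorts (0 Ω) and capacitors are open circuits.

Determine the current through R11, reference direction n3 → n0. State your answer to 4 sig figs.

Element admittances at DC:
  Y(R1) = 0.2994 S between n4,n1
  Y(R2) = 0.0004405 S between n0,n2
  I1: injects 0.901 A into n0 (from n2)
  I2: injects 0.00102 A into n3 (from n2)
  Y(C1) = 0.000 S between n3,n0
  Y(R3) = 0.0006098 S between n0,n2
  Y(R4) = 0.0009009 S between n4,n2
  L1: short n0↔n2 (DC inductor)
  Y(C2) = 0.000 S between n4,n1
  Y(R5) = 0.01010 S between n3,n1
  Y(C3) = 0.000 S between n4,n2
  I3: injects 1.89 A into n3 (from n4)
  I4: injects 0.00771 A into n3 (from n1)
  Y(R6) = 0.0005952 S between n4,n0
  Y(R7) = 0.004082 S between n0,n4
  Y(R8) = 0.001185 S between n3,n2
  Y(R9) = 0.002070 S between n1,n3
  Y(R10) = 0.5076 S between n4,n2
  Y(R11) = 0.0001534 S between n3,n0
  I5: injects 0.00848 A into n3 (from n1)
Assemble and solve the 5×5 MNA system:
  V(n1)=5.285  V(n2)=0.000  V(n3)=145.9  V(n4)=-0.3786
  i(L1)=0.9216

0.02238 A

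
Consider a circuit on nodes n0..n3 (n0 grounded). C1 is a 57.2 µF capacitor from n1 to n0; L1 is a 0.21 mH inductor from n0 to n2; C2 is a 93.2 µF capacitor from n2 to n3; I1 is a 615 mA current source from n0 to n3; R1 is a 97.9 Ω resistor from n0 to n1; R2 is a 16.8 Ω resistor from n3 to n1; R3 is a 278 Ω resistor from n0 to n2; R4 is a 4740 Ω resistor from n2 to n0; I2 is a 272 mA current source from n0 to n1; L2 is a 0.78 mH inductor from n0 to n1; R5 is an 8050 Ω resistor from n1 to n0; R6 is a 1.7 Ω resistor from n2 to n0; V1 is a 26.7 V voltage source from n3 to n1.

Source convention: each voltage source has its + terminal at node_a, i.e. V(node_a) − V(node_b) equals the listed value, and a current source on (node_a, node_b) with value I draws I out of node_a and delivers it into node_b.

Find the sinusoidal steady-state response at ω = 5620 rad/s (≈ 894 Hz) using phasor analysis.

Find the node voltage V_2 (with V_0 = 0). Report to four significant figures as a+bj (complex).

-1.123+2.116j V

Element admittances at ω=5620 rad/s:
  Y(C1) = 0.000+0.3215j S between n1,n0
  Y(L1) = 0.000-0.8473j S between n0,n2
  Y(C2) = 0.000+0.5238j S between n2,n3
  I1: injects 0.615 A into n3 (from n0)
  Y(R1) = 0.01021+0.000j S between n0,n1
  Y(R2) = 0.05952+0.000j S between n3,n1
  Y(R3) = 0.003597+0.000j S between n0,n2
  Y(R4) = 0.0002110+0.000j S between n2,n0
  I2: injects 0.272 A into n1 (from n0)
  Y(L2) = 0.000-0.2281j S between n0,n1
  Y(R5) = 0.0001242+0.000j S between n1,n0
  Y(R6) = 0.5882+0.000j S between n2,n0
  V1: constraint V(n3)−V(n1) = 26.7
Assemble and solve the 4×4 MNA system:
  V(n1)=-23.61-0.03709j  V(n2)=-1.123+2.116j  V(n3)=3.086-0.03709j
  i(V1)=-2.102-2.205j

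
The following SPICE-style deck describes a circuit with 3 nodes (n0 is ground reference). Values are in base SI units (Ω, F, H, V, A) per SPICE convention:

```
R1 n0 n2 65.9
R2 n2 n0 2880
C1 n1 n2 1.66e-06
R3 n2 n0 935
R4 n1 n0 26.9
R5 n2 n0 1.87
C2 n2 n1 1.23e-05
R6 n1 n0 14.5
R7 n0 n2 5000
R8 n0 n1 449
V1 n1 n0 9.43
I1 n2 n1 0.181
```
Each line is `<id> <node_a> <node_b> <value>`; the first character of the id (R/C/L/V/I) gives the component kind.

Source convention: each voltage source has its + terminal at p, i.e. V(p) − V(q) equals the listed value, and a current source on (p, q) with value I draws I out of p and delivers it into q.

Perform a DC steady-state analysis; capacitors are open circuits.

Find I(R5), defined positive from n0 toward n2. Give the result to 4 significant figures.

Element admittances at DC:
  Y(R1) = 0.01517 S between n0,n2
  Y(R2) = 0.0003472 S between n2,n0
  Y(C1) = 0.000 S between n1,n2
  Y(R3) = 0.001070 S between n2,n0
  Y(R4) = 0.03717 S between n1,n0
  Y(R5) = 0.5348 S between n2,n0
  Y(C2) = 0.000 S between n2,n1
  Y(R6) = 0.06897 S between n1,n0
  Y(R7) = 0.0002000 S between n0,n2
  Y(R8) = 0.002227 S between n0,n1
  V1: constraint V(n1)−V(n0) = 9.43
  I1: injects 0.181 A into n1 (from n2)
Assemble and solve the 3×3 MNA system:
  V(n1)=9.430  V(n2)=-0.3282
  i(V1)=-0.8409

0.1755 A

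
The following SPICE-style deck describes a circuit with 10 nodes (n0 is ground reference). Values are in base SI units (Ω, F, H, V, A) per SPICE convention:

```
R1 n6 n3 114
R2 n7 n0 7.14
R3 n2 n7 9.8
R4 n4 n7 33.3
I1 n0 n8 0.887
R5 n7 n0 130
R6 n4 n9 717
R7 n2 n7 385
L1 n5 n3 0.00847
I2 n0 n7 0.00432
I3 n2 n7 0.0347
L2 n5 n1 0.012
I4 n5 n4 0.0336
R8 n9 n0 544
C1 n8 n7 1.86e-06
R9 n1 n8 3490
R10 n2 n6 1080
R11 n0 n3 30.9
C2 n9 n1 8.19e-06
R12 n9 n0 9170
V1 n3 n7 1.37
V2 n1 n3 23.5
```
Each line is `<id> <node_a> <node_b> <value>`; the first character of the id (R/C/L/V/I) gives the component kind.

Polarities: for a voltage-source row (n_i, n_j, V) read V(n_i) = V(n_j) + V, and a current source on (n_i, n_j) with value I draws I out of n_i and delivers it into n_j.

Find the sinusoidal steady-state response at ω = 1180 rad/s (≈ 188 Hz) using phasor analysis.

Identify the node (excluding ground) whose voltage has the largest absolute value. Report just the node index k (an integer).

8

Apply KCL at each of the 9 non-ground nodes and solve the resulting linear system.
Node n1: branches {L2, R9, C2, V2} → V_1 = 29.29-0.08807j
Node n2: branches {R3, R7, I3, R10} → V_2 = 4.098-0.08807j
Node n3: branches {R1, L1, R11, V1, V2} → V_3 = 5.786-0.08807j
Node n4: branches {R4, R6, I4} → V_4 = 6.466+0.2774j
Node n5: branches {L1, L2, I4} → V_5 = 15.51-0.2849j
Node n6: branches {R1, R10} → V_6 = 5.625-0.08807j
Node n7: branches {R2, R3, R4, R5, R7, I2, I3, C1, V1} → V_7 = 4.416-0.08807j
Node n8: branches {I1, C1, R9} → V_8 = 56.71-400.6j
Node n9: branches {R6, R8, C2, R12} → V_9 = 26.51+8.146j
Source currents: i(V1)=-0.2940-0.1388j, i(V2)=-0.08562+0.8313j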